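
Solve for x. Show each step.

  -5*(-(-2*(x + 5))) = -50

Step 1. [-5*(-(-2*(x + 5))) = -50] LHS = -5·(…); ÷-5 both sides. So div: -(-2*(x + 5)) = 10.
Step 2. [-(-2*(x + 5)) = 10] flip signs both sides ⇒ neg: -2*(x + 5) = -10.
Step 3. [-2*(x + 5) = -10] -2·(inner) — divide through by -2 ⇒ div: x + 5 = 5.
Step 4. [x + 5 = 5] 5 comes off first (subtract 5) ⇒ sub: x = 0.

Answer: x ∈ {0}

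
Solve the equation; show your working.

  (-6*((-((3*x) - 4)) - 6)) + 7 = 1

Step 1. [(-6*((-((3*x) - 4)) - 6)) + 7 = 1] the outer +7 inverts by subtracting 7. So sub: -6*((-((3*x) - 4)) - 6) = -6.
Step 2. [-6*((-((3*x) - 4)) - 6) = -6] -6·(inner) — divide through by -6, so div: (-((3*x) - 4)) - 6 = 1.
Step 3. [(-((3*x) - 4)) - 6 = 1] peel the -6: add 6 from each side, so sub: -((3*x) - 4) = 7.
Step 4. [-((3*x) - 4) = 7] leading − — multiply by −1, so neg: (3*x) - 4 = -7.
Step 5. [(3*x) - 4 = -7] 4 comes off first (add 4). So sub: 3*x = -3.
Step 6. [3*x = -3] 3·(inner) — divide through by 3, so div: x = -1.

Answer: x ∈ {-1}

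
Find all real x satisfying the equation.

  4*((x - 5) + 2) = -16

Step 1. [4*((x - 5) + 2) = -16] LHS = 4·(…); ÷4 both sides ⇒ div: (x - 5) + 2 = -4.
Step 2. [(x - 5) + 2 = -4] peel the +2: subtract 2 from each side. So sub: x - 5 = -6.
Step 3. [x - 5 = -6] the outer -5 inverts by adding 5, so sub: x = -1.

Answer: x ∈ {-1}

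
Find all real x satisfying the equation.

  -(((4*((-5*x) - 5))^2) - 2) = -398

Step 1. [-(((4*((-5*x) - 5))^2) - 2) = -398] flip signs both sides. So neg: ((4*((-5*x) - 5))^2) - 2 = 398.
Step 2. [((4*((-5*x) - 5))^2) - 2 = 398] -2 is outermost — add 2 both sides, so sub: (4*((-5*x) - 5))^2 = 400.
Step 3. [(4*((-5*x) - 5))^2 = 400] 400 ≥ 0, LHS is (·)² — take ±√, so sqrt: 4*((-5*x) - 5) = 20 or -20.
Step 4. [4*((-5*x) - 5) = 20 or -20] LHS = 4·(…); ÷4 both sides. So div: (-5*x) - 5 = 5 or -5.
Step 5. [(-5*x) - 5 = 5 or -5] -5 divides every term; factor it out. So factor: x + 1 = -1 or 1.
Step 6. [x + 1 = -1 or 1] +1 is outermost — subtract 1 both sides ⇒ sub: x = -2 or 0.

Answer: x ∈ {-2, 0}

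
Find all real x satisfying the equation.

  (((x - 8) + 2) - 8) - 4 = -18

Step 1. [(((x - 8) + 2) - 8) - 4 = -18] peel the -4: add 4 from each side ⇒ sub: ((x - 8) + 2) - 8 = -14.
Step 2. [((x - 8) + 2) - 8 = -14] peel the -8: add 8 from each side. So sub: (x - 8) + 2 = -6.
Step 3. [(x - 8) + 2 = -6] peel the +2: subtract 2 from each side, so sub: x - 8 = -8.
Step 4. [x - 8 = -8] peel the -8: add 8 from each side. So sub: x = 0.

Answer: x ∈ {0}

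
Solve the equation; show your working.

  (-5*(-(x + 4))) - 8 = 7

Step 1. [(-5*(-(x + 4))) - 8 = 7] the outer -8 inverts by adding 8, so sub: -5*(-(x + 4)) = 15.
Step 2. [-5*(-(x + 4)) = 15] leading coefficient -5: divide by -5, so div: -(x + 4) = -3.
Step 3. [-(x + 4) = -3] LHS negated; negate both sides. So neg: x + 4 = 3.
Step 4. [x + 4 = 3] 4 comes off first (subtract 4), so sub: x = -1.

Answer: x ∈ {-1}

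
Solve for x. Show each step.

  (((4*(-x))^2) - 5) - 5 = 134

Step 1. [(((4*(-x))^2) - 5) - 5 = 134] peel the -5: add 5 from each side ⇒ sub: ((4*(-x))^2) - 5 = 139.
Step 2. [((4*(-x))^2) - 5 = 139] 5 comes off first (add 5). So sub: (4*(-x))^2 = 144.
Step 3. [(4*(-x))^2 = 144] 144 ≥ 0, LHS is (·)² — take ±√, so sqrt: 4*(-x) = 12 or -12.
Step 4. [4*(-x) = 12 or -12] divide by the outer 4 ⇒ div: -x = 3 or -3.
Step 5. [-x = 3 or -3] flip signs both sides ⇒ neg: x = -3 or 3.

Answer: x ∈ {-3, 3}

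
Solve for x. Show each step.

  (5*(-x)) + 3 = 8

Step 1. [(5*(-x)) + 3 = 8] peel the +3: subtract 3 from each side, so sub: 5*(-x) = 5.
Step 2. [5*(-x) = 5] LHS = 5·(…); ÷5 both sides, so div: -x = 1.
Step 3. [-x = 1] flip signs both sides ⇒ neg: x = -1.

Answer: x ∈ {-1}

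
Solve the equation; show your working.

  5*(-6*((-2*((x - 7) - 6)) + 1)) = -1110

Step 1. [5*(-6*((-2*((x - 7) - 6)) + 1)) = -1110] 5 out front; divide by 5. So div: -6*((-2*((x - 7) - 6)) + 1) = -222.
Step 2. [-6*((-2*((x - 7) - 6)) + 1) = -222] leading coefficient -6: divide by -6 ⇒ div: (-2*((x - 7) - 6)) + 1 = 37.
Step 3. [(-2*((x - 7) - 6)) + 1 = 37] peel the +1: subtract 1 from each side ⇒ sub: -2*((x - 7) - 6) = 36.
Step 4. [-2*((x - 7) - 6) = 36] -2·(inner) — divide through by -2, so div: (x - 7) - 6 = -18.
Step 5. [(x - 7) - 6 = -18] the outer -6 inverts by adding 6, so sub: x - 7 = -12.
Step 6. [x - 7 = -12] the outer -7 inverts by adding 7 ⇒ sub: x = -5.

Answer: x ∈ {-5}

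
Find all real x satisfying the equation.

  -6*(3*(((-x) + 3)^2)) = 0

Step 1. [-6*(3*(((-x) + 3)^2)) = 0] LHS = -6·(…); ÷-6 both sides. So div: 3*(((-x) + 3)^2) = 0.
Step 2. [3*(((-x) + 3)^2) = 0] leading coefficient 3: divide by 3 ⇒ div: ((-x) + 3)^2 = 0.
Step 3. [((-x) + 3)^2 = 0] 0 ≥ 0, LHS is (·)² — take ±√, so sqrt: (-x) + 3 = 0.
Step 4. [(-x) + 3 = 0] peel the +3: subtract 3 from each side, so sub: -x = -3.
Step 5. [-x = -3] leading − — multiply by −1. So neg: x = 3.

Answer: x ∈ {3}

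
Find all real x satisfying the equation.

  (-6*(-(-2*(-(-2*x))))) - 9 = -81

Step 1. [(-6*(-(-2*(-(-2*x))))) - 9 = -81] 9 comes off first (add 9). So sub: -6*(-(-2*(-(-2*x)))) = -72.
Step 2. [-6*(-(-2*(-(-2*x)))) = -72] leading coefficient -6: divide by -6 ⇒ div: -(-2*(-(-2*x))) = 12.
Step 3. [-(-2*(-(-2*x))) = 12] flip signs both sides. So neg: -2*(-(-2*x)) = -12.
Step 4. [-2*(-(-2*x)) = -12] leading coefficient -2: divide by -2. So div: -(-2*x) = 6.
Step 5. [-(-2*x) = 6] flip signs both sides, so neg: -2*x = -6.
Step 6. [-2*x = -6] -2 out front; divide by -2. So div: x = 3.

Answer: x ∈ {3}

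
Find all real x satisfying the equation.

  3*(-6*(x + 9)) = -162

Step 1. [3*(-6*(x + 9)) = -162] leading coefficient 3: divide by 3. So div: -6*(x + 9) = -54.
Step 2. [-6*(x + 9) = -54] -6 out front; divide by -6. So div: x + 9 = 9.
Step 3. [x + 9 = 9] 9 comes off first (subtract 9). So sub: x = 0.

Answer: x ∈ {0}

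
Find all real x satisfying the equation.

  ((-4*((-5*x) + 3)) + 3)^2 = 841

Step 1. [((-4*((-5*x) + 3)) + 3)^2 = 841] LHS squared, RHS 841 ≥ 0: apply √ (±). So sqrt: (-4*((-5*x) + 3)) + 3 = 29 or -29.
Step 2. [(-4*((-5*x) + 3)) + 3 = 29 or -29] +3 is outermost — subtract 3 both sides ⇒ sub: -4*((-5*x) + 3) = 26 or -32.
Step 3. [-4*((-5*x) + 3) = 26 or -32] divide by the outer -4 ⇒ div: (-5*x) + 3 = -13/2 or 8.
Step 4. [(-5*x) + 3 = -13/2 or 8] subtract 3: x sits inside (… + 3). So sub: -5*x = -19/2 or 5.
Step 5. [-5*x = -19/2 or 5] -5 out front; divide by -5, so div: x = 19/10 or -1.

Answer: x ∈ {-1, 19/10}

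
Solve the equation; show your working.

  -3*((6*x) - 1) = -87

Step 1. [-3*((6*x) - 1) = -87] -3·(inner) — divide through by -3 ⇒ div: (6*x) - 1 = 29.
Step 2. [(6*x) - 1 = 29] the outer -1 inverts by adding 1. So sub: 6*x = 30.
Step 3. [6*x = 30] 6·(inner) — divide through by 6. So div: x = 5.

Answer: x ∈ {5}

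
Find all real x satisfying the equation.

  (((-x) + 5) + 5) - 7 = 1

Step 1. [(((-x) + 5) + 5) - 7 = 1] 7 comes off first (add 7), so sub: ((-x) + 5) + 5 = 8.
Step 2. [((-x) + 5) + 5 = 8] subtract 5: x sits inside (… + 5), so sub: (-x) + 5 = 3.
Step 3. [(-x) + 5 = 3] subtract 5: x sits inside (… + 5) ⇒ sub: -x = -2.
Step 4. [-x = -2] flip signs both sides, so neg: x = 2.

Answer: x ∈ {2}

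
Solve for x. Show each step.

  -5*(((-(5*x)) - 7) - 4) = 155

Step 1. [-5*(((-(5*x)) - 7) - 4) = 155] LHS = -5·(…); ÷-5 both sides, so div: ((-(5*x)) - 7) - 4 = -31.
Step 2. [((-(5*x)) - 7) - 4 = -31] -4 is outermost — add 4 both sides ⇒ sub: (-(5*x)) - 7 = -27.
Step 3. [(-(5*x)) - 7 = -27] peel the -7: add 7 from each side. So sub: -(5*x) = -20.
Step 4. [-(5*x) = -20] flip signs both sides ⇒ neg: 5*x = 20.
Step 5. [5*x = 20] LHS = 5·(…); ÷5 both sides. So div: x = 4.

Answer: x ∈ {4}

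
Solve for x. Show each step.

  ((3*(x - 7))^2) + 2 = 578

Step 1. [((3*(x - 7))^2) + 2 = 578] the outer +2 inverts by subtracting 2 ⇒ sub: (3*(x - 7))^2 = 576.
Step 2. [(3*(x - 7))^2 = 576] LHS squared, RHS 576 ≥ 0: apply √ (±). So sqrt: 3*(x - 7) = 24 or -24.
Step 3. [3*(x - 7) = 24 or -24] LHS = 3·(…); ÷3 both sides, so div: x - 7 = 8 or -8.
Step 4. [x - 7 = 8 or -8] -7 is outermost — add 7 both sides. So sub: x = 15 or -1.

Answer: x ∈ {-1, 15}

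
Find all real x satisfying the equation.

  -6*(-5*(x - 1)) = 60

Step 1. [-6*(-5*(x - 1)) = 60] divide by the outer -6. So div: -5*(x - 1) = -10.
Step 2. [-5*(x - 1) = -10] -5 out front; divide by -5, so div: x - 1 = 2.
Step 3. [x - 1 = 2] peel the -1: add 1 from each side ⇒ sub: x = 3.

Answer: x ∈ {3}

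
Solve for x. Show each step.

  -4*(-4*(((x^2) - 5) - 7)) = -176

Step 1. [-4*(-4*(((x^2) - 5) - 7)) = -176] -4 out front; divide by -4 ⇒ div: -4*(((x^2) - 5) - 7) = 44.
Step 2. [-4*(((x^2) - 5) - 7) = 44] -4·(inner) — divide through by -4. So div: ((x^2) - 5) - 7 = -11.
Step 3. [((x^2) - 5) - 7 = -11] peel the -7: add 7 from each side. So sub: (x^2) - 5 = -4.
Step 4. [(x^2) - 5 = -4] peel the -5: add 5 from each side, so sub: x^2 = 1.
Step 5. [x^2 = 1] √ both sides: 1 ≥ 0 gives two branches. So sqrt: x = 1 or -1.

Answer: x ∈ {-1, 1}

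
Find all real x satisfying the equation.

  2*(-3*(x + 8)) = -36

Step 1. [2*(-3*(x + 8)) = -36] 2 out front; divide by 2. So div: -3*(x + 8) = -18.
Step 2. [-3*(x + 8) = -18] -3·(inner) — divide through by -3. So div: x + 8 = 6.
Step 3. [x + 8 = 6] peel the +8: subtract 8 from each side ⇒ sub: x = -2.

Answer: x ∈ {-2}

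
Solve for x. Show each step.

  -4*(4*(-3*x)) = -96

Step 1. [-4*(4*(-3*x)) = -96] -4·(inner) — divide through by -4 ⇒ div: 4*(-3*x) = 24.
Step 2. [4*(-3*x) = 24] leading coefficient 4: divide by 4. So div: -3*x = 6.
Step 3. [-3*x = 6] divide by the outer -3, so div: x = -2.

Answer: x ∈ {-2}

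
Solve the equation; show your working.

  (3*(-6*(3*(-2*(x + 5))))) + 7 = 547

Step 1. [(3*(-6*(3*(-2*(x + 5))))) + 7 = 547] peel the +7: subtract 7 from each side ⇒ sub: 3*(-6*(3*(-2*(x + 5)))) = 540.
Step 2. [3*(-6*(3*(-2*(x + 5)))) = 540] 3 out front; divide by 3, so div: -6*(3*(-2*(x + 5))) = 180.
Step 3. [-6*(3*(-2*(x + 5))) = 180] -6 out front; divide by -6, so div: 3*(-2*(x + 5)) = -30.
Step 4. [3*(-2*(x + 5)) = -30] 3 out front; divide by 3. So div: -2*(x + 5) = -10.
Step 5. [-2*(x + 5) = -10] -2·(inner) — divide through by -2, so div: x + 5 = 5.
Step 6. [x + 5 = 5] 5 comes off first (subtract 5), so sub: x = 0.

Answer: x ∈ {0}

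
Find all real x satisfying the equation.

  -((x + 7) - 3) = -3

Step 1. [-((x + 7) - 3) = -3] LHS negated; negate both sides. So neg: (x + 7) - 3 = 3.
Step 2. [(x + 7) - 3 = 3] the outer -3 inverts by adding 3 ⇒ sub: x + 7 = 6.
Step 3. [x + 7 = 6] peel the +7: subtract 7 from each side. So sub: x = -1.

Answer: x ∈ {-1}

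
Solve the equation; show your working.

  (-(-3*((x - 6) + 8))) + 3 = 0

Step 1. [(-(-3*((x - 6) + 8))) + 3 = 0] 3 comes off first (subtract 3). So sub: -(-3*((x - 6) + 8)) = -3.
Step 2. [-(-3*((x - 6) + 8)) = -3] LHS negated; negate both sides ⇒ neg: -3*((x - 6) + 8) = 3.
Step 3. [-3*((x - 6) + 8) = 3] -3 out front; divide by -3. So div: (x - 6) + 8 = -1.
Step 4. [(x - 6) + 8 = -1] subtract 8: x sits inside (… + 8) ⇒ sub: x - 6 = -9.
Step 5. [x - 6 = -9] the outer -6 inverts by adding 6 ⇒ sub: x = -3.

Answer: x ∈ {-3}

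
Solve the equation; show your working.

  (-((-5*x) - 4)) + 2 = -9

Step 1. [(-((-5*x) - 4)) + 2 = -9] the outer +2 inverts by subtracting 2, so sub: -((-5*x) - 4) = -11.
Step 2. [-((-5*x) - 4) = -11] leading − — multiply by −1. So neg: (-5*x) - 4 = 11.
Step 3. [(-5*x) - 4 = 11] the outer -4 inverts by adding 4 ⇒ sub: -5*x = 15.
Step 4. [-5*x = 15] leading coefficient -5: divide by -5 ⇒ div: x = -3.

Answer: x ∈ {-3}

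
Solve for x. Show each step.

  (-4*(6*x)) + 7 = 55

Step 1. [(-4*(6*x)) + 7 = 55] peel the +7: subtract 7 from each side ⇒ sub: -4*(6*x) = 48.
Step 2. [-4*(6*x) = 48] divide by the outer -4 ⇒ div: 6*x = -12.
Step 3. [6*x = -12] 6·(inner) — divide through by 6, so div: x = -2.

Answer: x ∈ {-2}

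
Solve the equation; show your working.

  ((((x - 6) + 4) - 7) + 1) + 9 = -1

Step 1. [((((x - 6) + 4) - 7) + 1) + 9 = -1] the outer +9 inverts by subtracting 9, so sub: (((x - 6) + 4) - 7) + 1 = -10.
Step 2. [(((x - 6) + 4) - 7) + 1 = -10] the outer +1 inverts by subtracting 1. So sub: ((x - 6) + 4) - 7 = -11.
Step 3. [((x - 6) + 4) - 7 = -11] add 7: x sits inside (… - 7). So sub: (x - 6) + 4 = -4.
Step 4. [(x - 6) + 4 = -4] subtract 4: x sits inside (… + 4). So sub: x - 6 = -8.
Step 5. [x - 6 = -8] peel the -6: add 6 from each side, so sub: x = -2.

Answer: x ∈ {-2}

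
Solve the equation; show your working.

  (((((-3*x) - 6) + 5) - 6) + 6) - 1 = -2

Step 1. [(((((-3*x) - 6) + 5) - 6) + 6) - 1 = -2] -1 is outermost — add 1 both sides ⇒ sub: ((((-3*x) - 6) + 5) - 6) + 6 = -1.
Step 2. [((((-3*x) - 6) + 5) - 6) + 6 = -1] peel the +6: subtract 6 from each side ⇒ sub: (((-3*x) - 6) + 5) - 6 = -7.
Step 3. [(((-3*x) - 6) + 5) - 6 = -7] -6 is outermost — add 6 both sides ⇒ sub: ((-3*x) - 6) + 5 = -1.
Step 4. [((-3*x) - 6) + 5 = -1] subtract 5: x sits inside (… + 5), so sub: (-3*x) - 6 = -6.
Step 5. [(-3*x) - 6 = -6] -3 divides every term; factor it out ⇒ factor: x + 2 = 2.
Step 6. [x + 2 = 2] +2 is outermost — subtract 2 both sides. So sub: x = 0.

Answer: x ∈ {0}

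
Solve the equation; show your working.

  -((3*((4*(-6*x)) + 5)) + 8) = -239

Step 1. [-((3*((4*(-6*x)) + 5)) + 8) = -239] LHS negated; negate both sides, so neg: (3*((4*(-6*x)) + 5)) + 8 = 239.
Step 2. [(3*((4*(-6*x)) + 5)) + 8 = 239] peel the +8: subtract 8 from each side. So sub: 3*((4*(-6*x)) + 5) = 231.
Step 3. [3*((4*(-6*x)) + 5) = 231] leading coefficient 3: divide by 3. So div: (4*(-6*x)) + 5 = 77.
Step 4. [(4*(-6*x)) + 5 = 77] +5 is outermost — subtract 5 both sides ⇒ sub: 4*(-6*x) = 72.
Step 5. [4*(-6*x) = 72] divide by the outer 4 ⇒ div: -6*x = 18.
Step 6. [-6*x = 18] leading coefficient -6: divide by -6 ⇒ div: x = -3.

Answer: x ∈ {-3}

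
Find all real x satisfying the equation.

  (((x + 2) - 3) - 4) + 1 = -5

Step 1. [(((x + 2) - 3) - 4) + 1 = -5] peel the +1: subtract 1 from each side. So sub: ((x + 2) - 3) - 4 = -6.
Step 2. [((x + 2) - 3) - 4 = -6] -4 is outermost — add 4 both sides, so sub: (x + 2) - 3 = -2.
Step 3. [(x + 2) - 3 = -2] peel the -3: add 3 from each side. So sub: x + 2 = 1.
Step 4. [x + 2 = 1] +2 is outermost — subtract 2 both sides ⇒ sub: x = -1.

Answer: x ∈ {-1}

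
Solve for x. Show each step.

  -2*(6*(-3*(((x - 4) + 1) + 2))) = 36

Step 1. [-2*(6*(-3*(((x - 4) + 1) + 2))) = 36] divide by the outer -2 ⇒ div: 6*(-3*(((x - 4) + 1) + 2)) = -18.
Step 2. [6*(-3*(((x - 4) + 1) + 2)) = -18] 6·(inner) — divide through by 6, so div: -3*(((x - 4) + 1) + 2) = -3.
Step 3. [-3*(((x - 4) + 1) + 2) = -3] -3 out front; divide by -3 ⇒ div: ((x - 4) + 1) + 2 = 1.
Step 4. [((x - 4) + 1) + 2 = 1] +2 is outermost — subtract 2 both sides. So sub: (x - 4) + 1 = -1.
Step 5. [(x - 4) + 1 = -1] 1 comes off first (subtract 1), so sub: x - 4 = -2.
Step 6. [x - 4 = -2] peel the -4: add 4 from each side ⇒ sub: x = 2.

Answer: x ∈ {2}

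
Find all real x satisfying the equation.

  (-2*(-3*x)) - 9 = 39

Step 1. [(-2*(-3*x)) - 9 = 39] -9 is outermost — add 9 both sides ⇒ sub: -2*(-3*x) = 48.
Step 2. [-2*(-3*x) = 48] -2 out front; divide by -2 ⇒ div: -3*x = -24.
Step 3. [-3*x = -24] -3·(inner) — divide through by -3, so div: x = 8.

Answer: x ∈ {8}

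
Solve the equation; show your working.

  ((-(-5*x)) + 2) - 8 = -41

Step 1. [((-(-5*x)) + 2) - 8 = -41] 8 comes off first (add 8). So sub: (-(-5*x)) + 2 = -33.
Step 2. [(-(-5*x)) + 2 = -33] +2 is outermost — subtract 2 both sides ⇒ sub: -(-5*x) = -35.
Step 3. [-(-5*x) = -35] flip signs both sides ⇒ neg: -5*x = 35.
Step 4. [-5*x = 35] -5 out front; divide by -5, so div: x = -7.

Answer: x ∈ {-7}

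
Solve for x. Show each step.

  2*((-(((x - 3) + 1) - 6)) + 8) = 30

Step 1. [2*((-(((x - 3) + 1) - 6)) + 8) = 30] 2·(inner) — divide through by 2, so div: (-(((x - 3) + 1) - 6)) + 8 = 15.
Step 2. [(-(((x - 3) + 1) - 6)) + 8 = 15] +8 is outermost — subtract 8 both sides ⇒ sub: -(((x - 3) + 1) - 6) = 7.
Step 3. [-(((x - 3) + 1) - 6) = 7] leading − — multiply by −1, so neg: ((x - 3) + 1) - 6 = -7.
Step 4. [((x - 3) + 1) - 6 = -7] 6 comes off first (add 6) ⇒ sub: (x - 3) + 1 = -1.
Step 5. [(x - 3) + 1 = -1] 1 comes off first (subtract 1) ⇒ sub: x - 3 = -2.
Step 6. [x - 3 = -2] the outer -3 inverts by adding 3. So sub: x = 1.

Answer: x ∈ {1}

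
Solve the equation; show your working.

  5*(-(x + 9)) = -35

Step 1. [5*(-(x + 9)) = -35] divide by the outer 5 ⇒ div: -(x + 9) = -7.
Step 2. [-(x + 9) = -7] leading − — multiply by −1. So neg: x + 9 = 7.
Step 3. [x + 9 = 7] +9 is outermost — subtract 9 both sides ⇒ sub: x = -2.

Answer: x ∈ {-2}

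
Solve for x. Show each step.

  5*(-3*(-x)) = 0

Step 1. [5*(-3*(-x)) = 0] LHS = 5·(…); ÷5 both sides. So div: -3*(-x) = 0.
Step 2. [-3*(-x) = 0] -3·(inner) — divide through by -3, so div: -x = 0.
Step 3. [-x = 0] leading − — multiply by −1. So neg: x = 0.

Answer: x ∈ {0}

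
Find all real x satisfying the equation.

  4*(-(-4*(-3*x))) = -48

Step 1. [4*(-(-4*(-3*x))) = -48] 4 out front; divide by 4. So div: -(-4*(-3*x)) = -12.
Step 2. [-(-4*(-3*x)) = -12] LHS negated; negate both sides. So neg: -4*(-3*x) = 12.
Step 3. [-4*(-3*x) = 12] -4·(inner) — divide through by -4. So div: -3*x = -3.
Step 4. [-3*x = -3] LHS = -3·(…); ÷-3 both sides. So div: x = 1.

Answer: x ∈ {1}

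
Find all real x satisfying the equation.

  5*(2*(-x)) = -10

Step 1. [5*(2*(-x)) = -10] leading coefficient 5: divide by 5, so div: 2*(-x) = -2.
Step 2. [2*(-x) = -2] LHS = 2·(…); ÷2 both sides, so div: -x = -1.
Step 3. [-x = -1] flip signs both sides ⇒ neg: x = 1.

Answer: x ∈ {1}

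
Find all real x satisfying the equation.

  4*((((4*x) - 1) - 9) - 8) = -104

Step 1. [4*((((4*x) - 1) - 9) - 8) = -104] 4 out front; divide by 4, so div: (((4*x) - 1) - 9) - 8 = -26.
Step 2. [(((4*x) - 1) - 9) - 8 = -26] -8 is outermost — add 8 both sides, so sub: ((4*x) - 1) - 9 = -18.
Step 3. [((4*x) - 1) - 9 = -18] 9 comes off first (add 9). So sub: (4*x) - 1 = -9.
Step 4. [(4*x) - 1 = -9] the outer -1 inverts by adding 1. So sub: 4*x = -8.
Step 5. [4*x = -8] 4 out front; divide by 4, so div: x = -2.

Answer: x ∈ {-2}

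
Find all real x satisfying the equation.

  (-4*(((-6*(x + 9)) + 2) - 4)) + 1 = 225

Step 1. [(-4*(((-6*(x + 9)) + 2) - 4)) + 1 = 225] the outer +1 inverts by subtracting 1, so sub: -4*(((-6*(x + 9)) + 2) - 4) = 224.
Step 2. [-4*(((-6*(x + 9)) + 2) - 4) = 224] -4·(inner) — divide through by -4. So div: ((-6*(x + 9)) + 2) - 4 = -56.
Step 3. [((-6*(x + 9)) + 2) - 4 = -56] add 4: x sits inside (… - 4). So sub: (-6*(x + 9)) + 2 = -52.
Step 4. [(-6*(x + 9)) + 2 = -52] 2 comes off first (subtract 2). So sub: -6*(x + 9) = -54.
Step 5. [-6*(x + 9) = -54] -6 out front; divide by -6. So div: x + 9 = 9.
Step 6. [x + 9 = 9] 9 comes off first (subtract 9). So sub: x = 0.

Answer: x ∈ {0}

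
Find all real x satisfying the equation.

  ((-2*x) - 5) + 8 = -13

Step 1. [((-2*x) - 5) + 8 = -13] +8 is outermost — subtract 8 both sides, so sub: (-2*x) - 5 = -21.
Step 2. [(-2*x) - 5 = -21] add 5: x sits inside (… - 5), so sub: -2*x = -16.
Step 3. [-2*x = -16] -2 out front; divide by -2 ⇒ div: x = 8.

Answer: x ∈ {8}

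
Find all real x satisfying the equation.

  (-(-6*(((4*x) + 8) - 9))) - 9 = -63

Step 1. [(-(-6*(((4*x) + 8) - 9))) - 9 = -63] peel the -9: add 9 from each side ⇒ sub: -(-6*(((4*x) + 8) - 9)) = -54.
Step 2. [-(-6*(((4*x) + 8) - 9)) = -54] LHS negated; negate both sides, so neg: -6*(((4*x) + 8) - 9) = 54.
Step 3. [-6*(((4*x) + 8) - 9) = 54] leading coefficient -6: divide by -6, so div: ((4*x) + 8) - 9 = -9.
Step 4. [((4*x) + 8) - 9 = -9] the outer -9 inverts by adding 9 ⇒ sub: (4*x) + 8 = 0.
Step 5. [(4*x) + 8 = 0] common factor 4 (LHS and 0) — divide through ⇒ factor: x + 2 = 0.
Step 6. [x + 2 = 0] 2 comes off first (subtract 2) ⇒ sub: x = -2.

Answer: x ∈ {-2}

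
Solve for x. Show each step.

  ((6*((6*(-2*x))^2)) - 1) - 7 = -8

Step 1. [((6*((6*(-2*x))^2)) - 1) - 7 = -8] -7 is outermost — add 7 both sides. So sub: (6*((6*(-2*x))^2)) - 1 = -1.
Step 2. [(6*((6*(-2*x))^2)) - 1 = -1] -1 is outermost — add 1 both sides, so sub: 6*((6*(-2*x))^2) = 0.
Step 3. [6*((6*(-2*x))^2) = 0] divide by the outer 6. So div: (6*(-2*x))^2 = 0.
Step 4. [(6*(-2*x))^2 = 0] 0 ≥ 0, LHS is (·)² — take ±√. So sqrt: 6*(-2*x) = 0.
Step 5. [6*(-2*x) = 0] 6 out front; divide by 6. So div: -2*x = 0.
Step 6. [-2*x = 0] -2 out front; divide by -2. So div: x = 0.

Answer: x ∈ {0}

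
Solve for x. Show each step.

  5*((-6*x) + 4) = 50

Step 1. [5*((-6*x) + 4) = 50] 5·(inner) — divide through by 5 ⇒ div: (-6*x) + 4 = 10.
Step 2. [(-6*x) + 4 = 10] subtract 4: x sits inside (… + 4) ⇒ sub: -6*x = 6.
Step 3. [-6*x = 6] leading coefficient -6: divide by -6, so div: x = -1.

Answer: x ∈ {-1}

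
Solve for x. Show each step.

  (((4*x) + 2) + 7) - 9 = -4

Step 1. [(((4*x) + 2) + 7) - 9 = -4] peel the -9: add 9 from each side ⇒ sub: ((4*x) + 2) + 7 = 5.
Step 2. [((4*x) + 2) + 7 = 5] the outer +7 inverts by subtracting 7. So sub: (4*x) + 2 = -2.
Step 3. [(4*x) + 2 = -2] the outer +2 inverts by subtracting 2, so sub: 4*x = -4.
Step 4. [4*x = -4] LHS = 4·(…); ÷4 both sides. So div: x = -1.

Answer: x ∈ {-1}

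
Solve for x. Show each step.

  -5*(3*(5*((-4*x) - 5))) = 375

Step 1. [-5*(3*(5*((-4*x) - 5))) = 375] LHS = -5·(…); ÷-5 both sides ⇒ div: 3*(5*((-4*x) - 5)) = -75.
Step 2. [3*(5*((-4*x) - 5)) = -75] LHS = 3·(…); ÷3 both sides ⇒ div: 5*((-4*x) - 5) = -25.
Step 3. [5*((-4*x) - 5) = -25] 5 out front; divide by 5 ⇒ div: (-4*x) - 5 = -5.
Step 4. [(-4*x) - 5 = -5] add 5: x sits inside (… - 5), so sub: -4*x = 0.
Step 5. [-4*x = 0] -4 out front; divide by -4, so div: x = 0.

Answer: x ∈ {0}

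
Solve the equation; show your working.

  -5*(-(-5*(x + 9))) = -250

Step 1. [-5*(-(-5*(x + 9))) = -250] divide by the outer -5. So div: -(-5*(x + 9)) = 50.
Step 2. [-(-5*(x + 9)) = 50] LHS negated; negate both sides ⇒ neg: -5*(x + 9) = -50.
Step 3. [-5*(x + 9) = -50] leading coefficient -5: divide by -5 ⇒ div: x + 9 = 10.
Step 4. [x + 9 = 10] the outer +9 inverts by subtracting 9. So sub: x = 1.

Answer: x ∈ {1}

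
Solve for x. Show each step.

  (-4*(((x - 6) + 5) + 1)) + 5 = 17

Step 1. [(-4*(((x - 6) + 5) + 1)) + 5 = 17] subtract 5: x sits inside (… + 5) ⇒ sub: -4*(((x - 6) + 5) + 1) = 12.
Step 2. [-4*(((x - 6) + 5) + 1) = 12] divide by the outer -4 ⇒ div: ((x - 6) + 5) + 1 = -3.
Step 3. [((x - 6) + 5) + 1 = -3] the outer +1 inverts by subtracting 1, so sub: (x - 6) + 5 = -4.
Step 4. [(x - 6) + 5 = -4] subtract 5: x sits inside (… + 5) ⇒ sub: x - 6 = -9.
Step 5. [x - 6 = -9] the outer -6 inverts by adding 6 ⇒ sub: x = -3.

Answer: x ∈ {-3}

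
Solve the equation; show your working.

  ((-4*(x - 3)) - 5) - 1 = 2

Step 1. [((-4*(x - 3)) - 5) - 1 = 2] -1 is outermost — add 1 both sides ⇒ sub: (-4*(x - 3)) - 5 = 3.
Step 2. [(-4*(x - 3)) - 5 = 3] add 5: x sits inside (… - 5), so sub: -4*(x - 3) = 8.
Step 3. [-4*(x - 3) = 8] LHS = -4·(…); ÷-4 both sides ⇒ div: x - 3 = -2.
Step 4. [x - 3 = -2] the outer -3 inverts by adding 3 ⇒ sub: x = 1.

Answer: x ∈ {1}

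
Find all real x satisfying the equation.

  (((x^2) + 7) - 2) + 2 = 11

Step 1. [(((x^2) + 7) - 2) + 2 = 11] subtract 2: x sits inside (… + 2). So sub: ((x^2) + 7) - 2 = 9.
Step 2. [((x^2) + 7) - 2 = 9] -2 is outermost — add 2 both sides. So sub: (x^2) + 7 = 11.
Step 3. [(x^2) + 7 = 11] 7 comes off first (subtract 7) ⇒ sub: x^2 = 4.
Step 4. [x^2 = 4] √ both sides: 4 ≥ 0 gives two branches, so sqrt: x = 2 or -2.

Answer: x ∈ {-2, 2}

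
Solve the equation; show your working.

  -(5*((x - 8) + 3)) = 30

Step 1. [-(5*((x - 8) + 3)) = 30] leading − — multiply by −1, so neg: 5*((x - 8) + 3) = -30.
Step 2. [5*((x - 8) + 3) = -30] 5·(inner) — divide through by 5. So div: (x - 8) + 3 = -6.
Step 3. [(x - 8) + 3 = -6] +3 is outermost — subtract 3 both sides, so sub: x - 8 = -9.
Step 4. [x - 8 = -9] 8 comes off first (add 8). So sub: x = -1.

Answer: x ∈ {-1}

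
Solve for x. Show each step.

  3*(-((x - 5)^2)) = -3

Step 1. [3*(-((x - 5)^2)) = -3] 3 out front; divide by 3, so div: -((x - 5)^2) = -1.
Step 2. [-((x - 5)^2) = -1] flip signs both sides, so neg: (x - 5)^2 = 1.
Step 3. [(x - 5)^2 = 1] LHS squared, RHS 1 ≥ 0: apply √ (±), so sqrt: x - 5 = 1 or -1.
Step 4. [x - 5 = 1 or -1] the outer -5 inverts by adding 5, so sub: x = 6 or 4.

Answer: x ∈ {4, 6}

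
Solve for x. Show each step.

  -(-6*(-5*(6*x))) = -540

Step 1. [-(-6*(-5*(6*x))) = -540] LHS negated; negate both sides, so neg: -6*(-5*(6*x)) = 540.
Step 2. [-6*(-5*(6*x)) = 540] LHS = -6·(…); ÷-6 both sides, so div: -5*(6*x) = -90.
Step 3. [-5*(6*x) = -90] leading coefficient -5: divide by -5, so div: 6*x = 18.
Step 4. [6*x = 18] 6 out front; divide by 6, so div: x = 3.

Answer: x ∈ {3}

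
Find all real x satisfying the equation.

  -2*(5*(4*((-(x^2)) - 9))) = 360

Step 1. [-2*(5*(4*((-(x^2)) - 9))) = 360] LHS = -2·(…); ÷-2 both sides. So div: 5*(4*((-(x^2)) - 9)) = -180.
Step 2. [5*(4*((-(x^2)) - 9)) = -180] leading coefficient 5: divide by 5 ⇒ div: 4*((-(x^2)) - 9) = -36.
Step 3. [4*((-(x^2)) - 9) = -36] LHS = 4·(…); ÷4 both sides, so div: (-(x^2)) - 9 = -9.
Step 4. [(-(x^2)) - 9 = -9] the outer -9 inverts by adding 9 ⇒ sub: -(x^2) = 0.
Step 5. [-(x^2) = 0] flip signs both sides ⇒ neg: x^2 = 0.
Step 6. [x^2 = 0] LHS squared, RHS 0 ≥ 0: apply √ (±), so sqrt: x = 0.

Answer: x ∈ {0}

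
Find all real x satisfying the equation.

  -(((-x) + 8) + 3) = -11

Step 1. [-(((-x) + 8) + 3) = -11] flip signs both sides ⇒ neg: ((-x) + 8) + 3 = 11.
Step 2. [((-x) + 8) + 3 = 11] subtract 3: x sits inside (… + 3), so sub: (-x) + 8 = 8.
Step 3. [(-x) + 8 = 8] +8 is outermost — subtract 8 both sides. So sub: -x = 0.
Step 4. [-x = 0] leading − — multiply by −1. So neg: x = 0.

Answer: x ∈ {0}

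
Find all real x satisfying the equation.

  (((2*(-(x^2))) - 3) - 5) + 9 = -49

Step 1. [(((2*(-(x^2))) - 3) - 5) + 9 = -49] subtract 9: x sits inside (… + 9). So sub: ((2*(-(x^2))) - 3) - 5 = -58.
Step 2. [((2*(-(x^2))) - 3) - 5 = -58] 5 comes off first (add 5), so sub: (2*(-(x^2))) - 3 = -53.
Step 3. [(2*(-(x^2))) - 3 = -53] peel the -3: add 3 from each side, so sub: 2*(-(x^2)) = -50.
Step 4. [2*(-(x^2)) = -50] divide by the outer 2, so div: -(x^2) = -25.
Step 5. [-(x^2) = -25] flip signs both sides ⇒ neg: x^2 = 25.
Step 6. [x^2 = 25] √ both sides: 25 ≥ 0 gives two branches, so sqrt: x = 5 or -5.

Answer: x ∈ {-5, 5}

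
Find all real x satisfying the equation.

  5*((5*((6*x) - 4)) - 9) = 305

Step 1. [5*((5*((6*x) - 4)) - 9) = 305] leading coefficient 5: divide by 5, so div: (5*((6*x) - 4)) - 9 = 61.
Step 2. [(5*((6*x) - 4)) - 9 = 61] add 9: x sits inside (… - 9). So sub: 5*((6*x) - 4) = 70.
Step 3. [5*((6*x) - 4) = 70] 5·(inner) — divide through by 5 ⇒ div: (6*x) - 4 = 14.
Step 4. [(6*x) - 4 = 14] -4 is outermost — add 4 both sides. So sub: 6*x = 18.
Step 5. [6*x = 18] 6 out front; divide by 6. So div: x = 3.

Answer: x ∈ {3}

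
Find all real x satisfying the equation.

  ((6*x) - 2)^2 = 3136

Step 1. [((6*x) - 2)^2 = 3136] 3136 ≥ 0, LHS is (·)² — take ±√. So sqrt: (6*x) - 2 = 56 or -56.
Step 2. [(6*x) - 2 = 56 or -56] the outer -2 inverts by adding 2, so sub: 6*x = 58 or -54.
Step 3. [6*x = 58 or -54] LHS = 6·(…); ÷6 both sides ⇒ div: x = 29/3 or -9.

Answer: x ∈ {-9, 29/3}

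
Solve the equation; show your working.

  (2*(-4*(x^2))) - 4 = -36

Step 1. [(2*(-4*(x^2))) - 4 = -36] peel the -4: add 4 from each side ⇒ sub: 2*(-4*(x^2)) = -32.
Step 2. [2*(-4*(x^2)) = -32] 2·(inner) — divide through by 2 ⇒ div: -4*(x^2) = -16.
Step 3. [-4*(x^2) = -16] -4 out front; divide by -4, so div: x^2 = 4.
Step 4. [x^2 = 4] √ both sides: 4 ≥ 0 gives two branches. So sqrt: x = 2 or -2.

Answer: x ∈ {-2, 2}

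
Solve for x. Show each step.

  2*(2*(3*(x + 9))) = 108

Step 1. [2*(2*(3*(x + 9))) = 108] LHS = 2·(…); ÷2 both sides. So div: 2*(3*(x + 9)) = 54.
Step 2. [2*(3*(x + 9)) = 54] 2·(inner) — divide through by 2 ⇒ div: 3*(x + 9) = 27.
Step 3. [3*(x + 9) = 27] 3·(inner) — divide through by 3. So div: x + 9 = 9.
Step 4. [x + 9 = 9] 9 comes off first (subtract 9) ⇒ sub: x = 0.

Answer: x ∈ {0}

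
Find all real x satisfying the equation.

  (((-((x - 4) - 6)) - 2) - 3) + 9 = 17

Step 1. [(((-((x - 4) - 6)) - 2) - 3) + 9 = 17] 9 comes off first (subtract 9) ⇒ sub: ((-((x - 4) - 6)) - 2) - 3 = 8.
Step 2. [((-((x - 4) - 6)) - 2) - 3 = 8] peel the -3: add 3 from each side ⇒ sub: (-((x - 4) - 6)) - 2 = 11.
Step 3. [(-((x - 4) - 6)) - 2 = 11] add 2: x sits inside (… - 2). So sub: -((x - 4) - 6) = 13.
Step 4. [-((x - 4) - 6) = 13] LHS negated; negate both sides, so neg: (x - 4) - 6 = -13.
Step 5. [(x - 4) - 6 = -13] the outer -6 inverts by adding 6. So sub: x - 4 = -7.
Step 6. [x - 4 = -7] add 4: x sits inside (… - 4) ⇒ sub: x = -3.

Answer: x ∈ {-3}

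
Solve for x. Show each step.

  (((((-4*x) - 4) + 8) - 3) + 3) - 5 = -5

Step 1. [(((((-4*x) - 4) + 8) - 3) + 3) - 5 = -5] -5 is outermost — add 5 both sides ⇒ sub: ((((-4*x) - 4) + 8) - 3) + 3 = 0.
Step 2. [((((-4*x) - 4) + 8) - 3) + 3 = 0] peel the +3: subtract 3 from each side, so sub: (((-4*x) - 4) + 8) - 3 = -3.
Step 3. [(((-4*x) - 4) + 8) - 3 = -3] add 3: x sits inside (… - 3), so sub: ((-4*x) - 4) + 8 = 0.
Step 4. [((-4*x) - 4) + 8 = 0] the outer +8 inverts by subtracting 8. So sub: (-4*x) - 4 = -8.
Step 5. [(-4*x) - 4 = -8] add 4: x sits inside (… - 4). So sub: -4*x = -4.
Step 6. [-4*x = -4] LHS = -4·(…); ÷-4 both sides ⇒ div: x = 1.

Answer: x ∈ {1}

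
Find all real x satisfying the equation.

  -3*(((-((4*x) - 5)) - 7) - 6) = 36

Step 1. [-3*(((-((4*x) - 5)) - 7) - 6) = 36] -3 out front; divide by -3, so div: ((-((4*x) - 5)) - 7) - 6 = -12.
Step 2. [((-((4*x) - 5)) - 7) - 6 = -12] the outer -6 inverts by adding 6. So sub: (-((4*x) - 5)) - 7 = -6.
Step 3. [(-((4*x) - 5)) - 7 = -6] -7 is outermost — add 7 both sides ⇒ sub: -((4*x) - 5) = 1.
Step 4. [-((4*x) - 5) = 1] flip signs both sides, so neg: (4*x) - 5 = -1.
Step 5. [(4*x) - 5 = -1] the outer -5 inverts by adding 5. So sub: 4*x = 4.
Step 6. [4*x = 4] divide by the outer 4. So div: x = 1.

Answer: x ∈ {1}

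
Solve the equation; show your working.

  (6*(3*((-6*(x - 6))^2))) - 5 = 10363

Step 1. [(6*(3*((-6*(x - 6))^2))) - 5 = 10363] 5 comes off first (add 5), so sub: 6*(3*((-6*(x - 6))^2)) = 10368.
Step 2. [6*(3*((-6*(x - 6))^2)) = 10368] LHS = 6·(…); ÷6 both sides, so div: 3*((-6*(x - 6))^2) = 1728.
Step 3. [3*((-6*(x - 6))^2) = 1728] 3 out front; divide by 3, so div: (-6*(x - 6))^2 = 576.
Step 4. [(-6*(x - 6))^2 = 576] 576 ≥ 0, LHS is (·)² — take ±√, so sqrt: -6*(x - 6) = 24 or -24.
Step 5. [-6*(x - 6) = 24 or -24] -6·(inner) — divide through by -6, so div: x - 6 = -4 or 4.
Step 6. [x - 6 = -4 or 4] -6 is outermost — add 6 both sides ⇒ sub: x = 2 or 10.

Answer: x ∈ {2, 10}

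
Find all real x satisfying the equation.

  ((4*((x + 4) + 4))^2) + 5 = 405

Step 1. [((4*((x + 4) + 4))^2) + 5 = 405] subtract 5: x sits inside (… + 5). So sub: (4*((x + 4) + 4))^2 = 400.
Step 2. [(4*((x + 4) + 4))^2 = 400] √ both sides: 400 ≥ 0 gives two branches. So sqrt: 4*((x + 4) + 4) = 20 or -20.
Step 3. [4*((x + 4) + 4) = 20 or -20] leading coefficient 4: divide by 4 ⇒ div: (x + 4) + 4 = 5 or -5.
Step 4. [(x + 4) + 4 = 5 or -5] 4 comes off first (subtract 4). So sub: x + 4 = 1 or -9.
Step 5. [x + 4 = 1 or -9] subtract 4: x sits inside (… + 4), so sub: x = -3 or -13.

Answer: x ∈ {-13, -3}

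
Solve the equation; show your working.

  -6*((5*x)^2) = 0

Step 1. [-6*((5*x)^2) = 0] LHS = -6·(…); ÷-6 both sides ⇒ div: (5*x)^2 = 0.
Step 2. [(5*x)^2 = 0] √ both sides: 0 ≥ 0 gives two branches, so sqrt: 5*x = 0.
Step 3. [5*x = 0] 5·(inner) — divide through by 5. So div: x = 0.

Answer: x ∈ {0}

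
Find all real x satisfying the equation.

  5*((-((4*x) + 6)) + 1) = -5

Step 1. [5*((-((4*x) + 6)) + 1) = -5] divide by the outer 5 ⇒ div: (-((4*x) + 6)) + 1 = -1.
Step 2. [(-((4*x) + 6)) + 1 = -1] +1 is outermost — subtract 1 both sides, so sub: -((4*x) + 6) = -2.
Step 3. [-((4*x) + 6) = -2] LHS negated; negate both sides. So neg: (4*x) + 6 = 2.
Step 4. [(4*x) + 6 = 2] subtract 6: x sits inside (… + 6), so sub: 4*x = -4.
Step 5. [4*x = -4] LHS = 4·(…); ÷4 both sides ⇒ div: x = -1.

Answer: x ∈ {-1}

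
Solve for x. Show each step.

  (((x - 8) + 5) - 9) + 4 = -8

Step 1. [(((x - 8) + 5) - 9) + 4 = -8] +4 is outermost — subtract 4 both sides, so sub: ((x - 8) + 5) - 9 = -12.
Step 2. [((x - 8) + 5) - 9 = -12] peel the -9: add 9 from each side ⇒ sub: (x - 8) + 5 = -3.
Step 3. [(x - 8) + 5 = -3] peel the +5: subtract 5 from each side. So sub: x - 8 = -8.
Step 4. [x - 8 = -8] peel the -8: add 8 from each side. So sub: x = 0.

Answer: x ∈ {0}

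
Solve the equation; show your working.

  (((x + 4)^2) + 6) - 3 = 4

Step 1. [(((x + 4)^2) + 6) - 3 = 4] peel the -3: add 3 from each side. So sub: ((x + 4)^2) + 6 = 7.
Step 2. [((x + 4)^2) + 6 = 7] 6 comes off first (subtract 6) ⇒ sub: (x + 4)^2 = 1.
Step 3. [(x + 4)^2 = 1] √ both sides: 1 ≥ 0 gives two branches ⇒ sqrt: x + 4 = 1 or -1.
Step 4. [x + 4 = 1 or -1] subtract 4: x sits inside (… + 4). So sub: x = -3 or -5.

Answer: x ∈ {-5, -3}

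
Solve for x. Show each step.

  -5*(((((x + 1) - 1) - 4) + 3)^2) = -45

Step 1. [-5*(((((x + 1) - 1) - 4) + 3)^2) = -45] -5·(inner) — divide through by -5, so div: ((((x + 1) - 1) - 4) + 3)^2 = 9.
Step 2. [((((x + 1) - 1) - 4) + 3)^2 = 9] √ both sides: 9 ≥ 0 gives two branches, so sqrt: (((x + 1) - 1) - 4) + 3 = 3 or -3.
Step 3. [(((x + 1) - 1) - 4) + 3 = 3 or -3] subtract 3: x sits inside (… + 3). So sub: ((x + 1) - 1) - 4 = 0 or -6.
Step 4. [((x + 1) - 1) - 4 = 0 or -6] add 4: x sits inside (… - 4). So sub: (x + 1) - 1 = 4 or -2.
Step 5. [(x + 1) - 1 = 4 or -2] the outer -1 inverts by adding 1. So sub: x + 1 = 5 or -1.
Step 6. [x + 1 = 5 or -1] subtract 1: x sits inside (… + 1) ⇒ sub: x = 4 or -2.

Answer: x ∈ {-2, 4}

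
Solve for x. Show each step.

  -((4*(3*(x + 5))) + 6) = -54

Step 1. [-((4*(3*(x + 5))) + 6) = -54] flip signs both sides ⇒ neg: (4*(3*(x + 5))) + 6 = 54.
Step 2. [(4*(3*(x + 5))) + 6 = 54] the outer +6 inverts by subtracting 6. So sub: 4*(3*(x + 5)) = 48.
Step 3. [4*(3*(x + 5)) = 48] 4·(inner) — divide through by 4, so div: 3*(x + 5) = 12.
Step 4. [3*(x + 5) = 12] 3 out front; divide by 3, so div: x + 5 = 4.
Step 5. [x + 5 = 4] the outer +5 inverts by subtracting 5, so sub: x = -1.

Answer: x ∈ {-1}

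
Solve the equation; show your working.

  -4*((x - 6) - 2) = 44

Step 1. [-4*((x - 6) - 2) = 44] -4 out front; divide by -4 ⇒ div: (x - 6) - 2 = -11.
Step 2. [(x - 6) - 2 = -11] add 2: x sits inside (… - 2). So sub: x - 6 = -9.
Step 3. [x - 6 = -9] the outer -6 inverts by adding 6, so sub: x = -3.

Answer: x ∈ {-3}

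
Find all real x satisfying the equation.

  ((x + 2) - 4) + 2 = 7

Step 1. [((x + 2) - 4) + 2 = 7] subtract 2: x sits inside (… + 2), so sub: (x + 2) - 4 = 5.
Step 2. [(x + 2) - 4 = 5] 4 comes off first (add 4). So sub: x + 2 = 9.
Step 3. [x + 2 = 9] the outer +2 inverts by subtracting 2. So sub: x = 7.

Answer: x ∈ {7}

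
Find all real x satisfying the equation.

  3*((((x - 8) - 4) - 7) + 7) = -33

Step 1. [3*((((x - 8) - 4) - 7) + 7) = -33] leading coefficient 3: divide by 3 ⇒ div: (((x - 8) - 4) - 7) + 7 = -11.
Step 2. [(((x - 8) - 4) - 7) + 7 = -11] peel the +7: subtract 7 from each side, so sub: ((x - 8) - 4) - 7 = -18.
Step 3. [((x - 8) - 4) - 7 = -18] 7 comes off first (add 7) ⇒ sub: (x - 8) - 4 = -11.
Step 4. [(x - 8) - 4 = -11] peel the -4: add 4 from each side ⇒ sub: x - 8 = -7.
Step 5. [x - 8 = -7] peel the -8: add 8 from each side, so sub: x = 1.

Answer: x ∈ {1}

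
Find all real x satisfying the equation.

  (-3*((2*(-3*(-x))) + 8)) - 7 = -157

Step 1. [(-3*((2*(-3*(-x))) + 8)) - 7 = -157] add 7: x sits inside (… - 7). So sub: -3*((2*(-3*(-x))) + 8) = -150.
Step 2. [-3*((2*(-3*(-x))) + 8) = -150] -3·(inner) — divide through by -3 ⇒ div: (2*(-3*(-x))) + 8 = 50.
Step 3. [(2*(-3*(-x))) + 8 = 50] 2 divides every term; factor it out ⇒ factor: (-3*(-x)) + 4 = 25.
Step 4. [(-3*(-x)) + 4 = 25] the outer +4 inverts by subtracting 4, so sub: -3*(-x) = 21.
Step 5. [-3*(-x) = 21] -3·(inner) — divide through by -3 ⇒ div: -x = -7.
Step 6. [-x = -7] flip signs both sides. So neg: x = 7.

Answer: x ∈ {7}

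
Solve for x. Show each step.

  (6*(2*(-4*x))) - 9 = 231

Step 1. [(6*(2*(-4*x))) - 9 = 231] peel the -9: add 9 from each side ⇒ sub: 6*(2*(-4*x)) = 240.
Step 2. [6*(2*(-4*x)) = 240] 6·(inner) — divide through by 6 ⇒ div: 2*(-4*x) = 40.
Step 3. [2*(-4*x) = 40] leading coefficient 2: divide by 2. So div: -4*x = 20.
Step 4. [-4*x = 20] -4 out front; divide by -4. So div: x = -5.

Answer: x ∈ {-5}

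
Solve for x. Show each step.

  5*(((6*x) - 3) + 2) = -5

Step 1. [5*(((6*x) - 3) + 2) = -5] 5·(inner) — divide through by 5, so div: ((6*x) - 3) + 2 = -1.
Step 2. [((6*x) - 3) + 2 = -1] +2 is outermost — subtract 2 both sides, so sub: (6*x) - 3 = -3.
Step 3. [(6*x) - 3 = -3] -3 is outermost — add 3 both sides. So sub: 6*x = 0.
Step 4. [6*x = 0] divide by the outer 6 ⇒ div: x = 0.

Answer: x ∈ {0}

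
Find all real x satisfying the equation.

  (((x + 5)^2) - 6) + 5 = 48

Step 1. [(((x + 5)^2) - 6) + 5 = 48] the outer +5 inverts by subtracting 5. So sub: ((x + 5)^2) - 6 = 43.
Step 2. [((x + 5)^2) - 6 = 43] add 6: x sits inside (… - 6). So sub: (x + 5)^2 = 49.
Step 3. [(x + 5)^2 = 49] 49 ≥ 0, LHS is (·)² — take ±√. So sqrt: x + 5 = 7 or -7.
Step 4. [x + 5 = 7 or -7] peel the +5: subtract 5 from each side. So sub: x = 2 or -12.

Answer: x ∈ {-12, 2}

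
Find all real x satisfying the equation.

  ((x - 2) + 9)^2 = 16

Step 1. [((x - 2) + 9)^2 = 16] LHS squared, RHS 16 ≥ 0: apply √ (±), so sqrt: (x - 2) + 9 = 4 or -4.
Step 2. [(x - 2) + 9 = 4 or -4] the outer +9 inverts by subtracting 9 ⇒ sub: x - 2 = -5 or -13.
Step 3. [x - 2 = -5 or -13] -2 is outermost — add 2 both sides ⇒ sub: x = -3 or -11.

Answer: x ∈ {-11, -3}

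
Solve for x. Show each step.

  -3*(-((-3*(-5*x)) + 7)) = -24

Step 1. [-3*(-((-3*(-5*x)) + 7)) = -24] leading coefficient -3: divide by -3. So div: -((-3*(-5*x)) + 7) = 8.
Step 2. [-((-3*(-5*x)) + 7) = 8] LHS negated; negate both sides, so neg: (-3*(-5*x)) + 7 = -8.
Step 3. [(-3*(-5*x)) + 7 = -8] 7 comes off first (subtract 7), so sub: -3*(-5*x) = -15.
Step 4. [-3*(-5*x) = -15] -3 out front; divide by -3, so div: -5*x = 5.
Step 5. [-5*x = 5] -5·(inner) — divide through by -5 ⇒ div: x = -1.

Answer: x ∈ {-1}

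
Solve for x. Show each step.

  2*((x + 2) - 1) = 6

Step 1. [2*((x + 2) - 1) = 6] divide by the outer 2 ⇒ div: (x + 2) - 1 = 3.
Step 2. [(x + 2) - 1 = 3] -1 is outermost — add 1 both sides ⇒ sub: x + 2 = 4.
Step 3. [x + 2 = 4] +2 is outermost — subtract 2 both sides. So sub: x = 2.

Answer: x ∈ {2}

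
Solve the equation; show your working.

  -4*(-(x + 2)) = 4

Step 1. [-4*(-(x + 2)) = 4] leading coefficient -4: divide by -4 ⇒ div: -(x + 2) = -1.
Step 2. [-(x + 2) = -1] flip signs both sides ⇒ neg: x + 2 = 1.
Step 3. [x + 2 = 1] +2 is outermost — subtract 2 both sides ⇒ sub: x = -1.

Answer: x ∈ {-1}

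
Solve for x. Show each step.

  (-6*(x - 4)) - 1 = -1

Step 1. [(-6*(x - 4)) - 1 = -1] 1 comes off first (add 1), so sub: -6*(x - 4) = 0.
Step 2. [-6*(x - 4) = 0] divide by the outer -6, so div: x - 4 = 0.
Step 3. [x - 4 = 0] add 4: x sits inside (… - 4), so sub: x = 4.

Answer: x ∈ {4}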